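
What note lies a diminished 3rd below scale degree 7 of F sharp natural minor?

Scale degree 7 of F# natural minor is E.
A diminished third (2 semitones) below E lands on the letter C, giving C##.

C##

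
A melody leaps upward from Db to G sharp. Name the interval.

The letter names run D→G, a span of 3 letter steps, so the interval is some kind of fourth.
Db to G# is 7 semitones. A perfect fourth is 5, so 7 makes it doubly augmented.

doubly augmented fourth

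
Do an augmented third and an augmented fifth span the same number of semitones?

No

An augmented third spans 5 semitones; an augmented fifth spans 8.
The spans differ, so they are not enharmonic equivalents.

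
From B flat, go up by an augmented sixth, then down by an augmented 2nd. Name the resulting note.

An augmented sixth up from Bb is G# (letter G, 10 semitones up).
An augmented second down from G# is F (letter F, 3 semitones down).

F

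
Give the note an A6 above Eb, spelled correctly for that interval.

A sixth above E lands on the letter C.
An augmented sixth spans 10 semitones, so Eb moves to pitch class 1. On the letter C that is C#.

C#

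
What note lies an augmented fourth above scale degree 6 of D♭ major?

Scale degree 6 of Db major is Bb.
An augmented fourth (6 semitones) above Bb lands on the letter E, giving E.

E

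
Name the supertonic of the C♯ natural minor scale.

D#

The C# natural minor scale runs C# D# E F# G# A B.
Degree 2 is D#.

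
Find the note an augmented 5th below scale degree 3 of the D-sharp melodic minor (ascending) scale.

Bb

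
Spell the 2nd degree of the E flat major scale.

The Eb major scale runs Eb F G Ab Bb C D.
Degree 2 is F.

F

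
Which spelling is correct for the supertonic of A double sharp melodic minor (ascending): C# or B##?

B##

Each scale degree takes a distinct letter name. Degree 2 of a scale on A must use the letter B.
B## and C# are enharmonically the same pitch, but only B## uses the letter B, so it is the correct spelling here.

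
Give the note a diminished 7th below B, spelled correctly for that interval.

C##

A seventh below B lands on the letter C.
A diminished seventh spans 9 semitones, so B moves to pitch class 2. On the letter C that is C##.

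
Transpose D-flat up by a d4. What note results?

D up a perfect fourth is G, so the target letter is G.
From Db, a diminished fourth is 4 semitones up: Gbb.

Gbb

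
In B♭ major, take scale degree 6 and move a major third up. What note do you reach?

Scale degree 6 of Bb major is G.
A major third (4 semitones) above G lands on the letter B, giving B.

B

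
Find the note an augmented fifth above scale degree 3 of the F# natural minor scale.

Scale degree 3 of F# natural minor is A.
An augmented fifth (8 semitones) above A lands on the letter E, giving E#.

E#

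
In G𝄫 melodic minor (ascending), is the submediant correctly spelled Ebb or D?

Ebb

Each scale degree takes a distinct letter name. Degree 6 of a scale on G must use the letter E.
Ebb and D are enharmonically the same pitch, but only Ebb uses the letter E, so it is the correct spelling here.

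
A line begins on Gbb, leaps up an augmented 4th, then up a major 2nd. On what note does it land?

Db

An augmented fourth up from Gbb is Cb (letter C, 6 semitones up).
A major second up from Cb is Db (letter D, 2 semitones up).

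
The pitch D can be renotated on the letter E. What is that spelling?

Ebb

Plain E sits 2 semitones above D, so on the letter E the same pitch needs a double flat: Ebb.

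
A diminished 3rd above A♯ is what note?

C

A third above A lands on the letter C.
A diminished third spans 2 semitones, so A# moves to pitch class 0. On the letter C that is C.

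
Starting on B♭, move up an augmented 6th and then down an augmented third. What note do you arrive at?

An augmented sixth up from Bb is G# (letter G, 10 semitones up).
An augmented third down from G# is Eb (letter E, 5 semitones down).

Eb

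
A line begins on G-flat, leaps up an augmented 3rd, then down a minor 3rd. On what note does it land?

G#

An augmented third up from Gb is B (letter B, 5 semitones up).
A minor third down from B is G# (letter G, 3 semitones down).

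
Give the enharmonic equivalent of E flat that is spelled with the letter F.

Plain F sits 2 semitones above Eb, so on the letter F the same pitch needs a double flat: Fbb.

Fbb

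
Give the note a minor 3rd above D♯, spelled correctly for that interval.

D up a major third is F#, so the target letter is F.
From D#, a minor third is 3 semitones up: F#.

F#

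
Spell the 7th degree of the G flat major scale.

F

The Gb major scale runs Gb Ab Bb Cb Db Eb F.
Degree 7 is F.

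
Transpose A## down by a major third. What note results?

F##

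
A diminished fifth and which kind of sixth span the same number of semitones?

A diminished fifth spans 6 semitones.
A sixth spanning 6 semitones is doubly diminished (the major sixth is 9).

doubly diminished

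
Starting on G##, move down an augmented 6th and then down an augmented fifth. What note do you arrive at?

Eb

An augmented sixth down from G## is B (letter B, 10 semitones down).
An augmented fifth down from B is Eb (letter E, 8 semitones down).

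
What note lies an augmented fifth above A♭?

E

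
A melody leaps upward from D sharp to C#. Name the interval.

The letter names run D→C, a span of 6 letter steps, so the interval is some kind of seventh.
D# to C# is 10 semitones. A major seventh is 11, so 10 makes it minor.

minor seventh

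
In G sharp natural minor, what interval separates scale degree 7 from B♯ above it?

Scale degree 7 of G# natural minor is F#.
F# up to B#: letters F→B make it a fourth; 6 semitones makes it augmented.

augmented fourth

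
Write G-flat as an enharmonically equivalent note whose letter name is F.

F#

Gb is pitch class 6. The letter F alone is pitch class 5.
To reach pitch class 6 from F requires an offset of +1 semitone, i.e. sharp: F#.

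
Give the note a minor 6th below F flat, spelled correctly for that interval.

A sixth below F lands on the letter A.
A minor sixth spans 8 semitones, so Fb moves to pitch class 8. On the letter A that is Ab.

Ab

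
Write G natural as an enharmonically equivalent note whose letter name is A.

Plain A sits 2 semitones above G, so on the letter A the same pitch needs a double flat: Abb.

Abb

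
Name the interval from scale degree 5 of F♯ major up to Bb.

diminished seventh

Scale degree 5 of F# major is C#.
C# up to Bb: letters C→B make it a seventh; 9 semitones makes it diminished.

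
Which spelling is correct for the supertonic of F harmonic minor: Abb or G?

Each scale degree takes a distinct letter name. Degree 2 of a scale on F must use the letter G.
G and Abb are enharmonically the same pitch, but only G uses the letter G, so it is the correct spelling here.

G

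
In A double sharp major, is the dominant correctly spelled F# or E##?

Each scale degree takes a distinct letter name. Degree 5 of a scale on A must use the letter E.
E## and F# are enharmonically the same pitch, but only E## uses the letter E, so it is the correct spelling here.

E##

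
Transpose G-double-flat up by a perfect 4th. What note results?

A fourth above G lands on the letter C.
A perfect fourth spans 5 semitones, so Gbb moves to pitch class 10. On the letter C that is Cbb.

Cbb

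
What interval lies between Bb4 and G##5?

doubly augmented sixth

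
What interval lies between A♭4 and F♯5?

The letter names run A→F, a span of 5 letter steps, so the interval is some kind of sixth.
Ab to F# is 10 semitones. A major sixth is 9, so 10 makes it augmented.

augmented sixth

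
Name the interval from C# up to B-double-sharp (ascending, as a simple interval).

augmented seventh

The letter names run C→B, a span of 6 letter steps, so the interval is some kind of seventh.
C# to B## is 12 semitones. A major seventh is 11, so 12 makes it augmented.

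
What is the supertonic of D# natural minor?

E#

The D# natural minor scale runs D# E# F# G# A# B C#.
Degree 2 is E#.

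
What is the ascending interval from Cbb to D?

Counting letters C–D gives a second.
Cbb→D = 4 semitones, 2 wider than the major second (2), so doubly augmented.

doubly augmented second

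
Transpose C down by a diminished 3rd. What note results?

A#

A third below C lands on the letter A.
A diminished third spans 2 semitones, so C moves to pitch class 10. On the letter A that is A#.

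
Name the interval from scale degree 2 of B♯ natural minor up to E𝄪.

major third

Scale degree 2 of B# natural minor is C##.
C## up to E##: letters C→E make it a third; 4 semitones makes it major.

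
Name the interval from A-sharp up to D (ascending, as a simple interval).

diminished fourth

Counting letters A–B–C–D gives a fourth.
A#→D = 4 semitones, 1 narrower than the perfect fourth (5), so diminished.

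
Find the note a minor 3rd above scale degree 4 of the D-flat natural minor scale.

Scale degree 4 of Db natural minor is Gb.
A minor third (3 semitones) above Gb lands on the letter B, giving Bbb.

Bbb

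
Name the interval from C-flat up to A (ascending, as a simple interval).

augmented sixth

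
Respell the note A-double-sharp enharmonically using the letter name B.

A## is pitch class 11. The letter B alone is pitch class 11.
Pitch class 11 on B needs no accidental: B.

B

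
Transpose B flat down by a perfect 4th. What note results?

F

B down a perfect fourth is F#, so the target letter is F.
From Bb, a perfect fourth is 5 semitones down: F.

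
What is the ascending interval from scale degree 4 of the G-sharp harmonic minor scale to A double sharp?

augmented sixth

Scale degree 4 of G# harmonic minor is C#.
C# up to A##: letters C→A make it a sixth; 10 semitones makes it augmented.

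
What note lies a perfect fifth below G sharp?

C#

A fifth below G lands on the letter C.
A perfect fifth spans 7 semitones, so G# moves to pitch class 1. On the letter C that is C#.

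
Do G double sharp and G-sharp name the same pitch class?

No

G## is pitch class 9; G# is pitch class 8.
The pitch classes differ (9 vs. 8), so they are not enharmonic equivalents.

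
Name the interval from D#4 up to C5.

The letter names run D→C, a span of 6 letter steps, so the interval is some kind of seventh.
D# to C is 9 semitones. A major seventh is 11, so 9 makes it diminished.

diminished seventh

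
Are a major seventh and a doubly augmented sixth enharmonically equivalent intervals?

Yes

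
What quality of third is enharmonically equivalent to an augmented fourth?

doubly augmented

An augmented fourth spans 6 semitones.
A third spanning 6 semitones is doubly augmented (the major third is 4).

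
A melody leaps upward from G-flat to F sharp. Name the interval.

augmented seventh

The letter names run G→F, a span of 6 letter steps, so the interval is some kind of seventh.
Gb to F# is 12 semitones. A major seventh is 11, so 12 makes it augmented.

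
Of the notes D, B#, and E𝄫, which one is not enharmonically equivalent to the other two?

In 12-tone equal temperament, enharmonic equivalents share a pitch class. D is pitch class 2; B# is pitch class 0; Ebb is pitch class 2.
D and Ebb share pitch class 2, while B# is pitch class 0.

B#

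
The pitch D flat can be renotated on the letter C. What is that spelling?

Plain C sits 1 semitone below Db, so on the letter C the same pitch needs a sharp: C#.

C#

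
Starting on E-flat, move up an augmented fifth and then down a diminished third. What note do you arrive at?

An augmented fifth up from Eb is B (letter B, 8 semitones up).
A diminished third down from B is G## (letter G, 2 semitones down).

G##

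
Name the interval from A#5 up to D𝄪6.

The letter names run A→D, a span of 3 letter steps, so the interval is some kind of fourth.
A# to D## is 6 semitones. A perfect fourth is 5, so 6 makes it augmented.

augmented fourth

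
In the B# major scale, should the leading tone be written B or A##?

Each scale degree takes a distinct letter name. Degree 7 of a scale on B must use the letter A.
A## and B are enharmonically the same pitch, but only A## uses the letter A, so it is the correct spelling here.

A##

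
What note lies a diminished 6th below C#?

C down a major sixth is Eb, so the target letter is E.
From C#, a diminished sixth is 7 semitones down: E##.

E##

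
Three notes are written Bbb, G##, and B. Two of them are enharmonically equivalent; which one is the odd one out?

B

In 12-tone equal temperament, enharmonic equivalents share a pitch class. Bbb is pitch class 9; G## is pitch class 9; B is pitch class 11.
Bbb and G## share pitch class 9, while B is pitch class 11.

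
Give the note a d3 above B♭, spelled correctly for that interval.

Dbb

B up a major third is D#, so the target letter is D.
From Bb, a diminished third is 2 semitones up: Dbb.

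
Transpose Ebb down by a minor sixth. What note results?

A sixth below E lands on the letter G.
A minor sixth spans 8 semitones, so Ebb moves to pitch class 6. On the letter G that is Gb.

Gb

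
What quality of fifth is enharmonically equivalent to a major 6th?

A major sixth spans 9 semitones.
A fifth spanning 9 semitones is doubly augmented (the perfect fifth is 7).

doubly augmented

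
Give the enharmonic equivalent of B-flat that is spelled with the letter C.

Cbb

Bb is pitch class 10. The letter C alone is pitch class 0.
To reach pitch class 10 from C requires an offset of -2 semitones, i.e. double flat: Cbb.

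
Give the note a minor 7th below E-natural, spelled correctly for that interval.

A seventh below E lands on the letter F.
A minor seventh spans 10 semitones, so E moves to pitch class 6. On the letter F that is F#.

F#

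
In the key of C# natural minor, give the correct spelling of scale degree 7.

B

The C# natural minor scale runs C# D# E F# G# A B.
Degree 7 is B.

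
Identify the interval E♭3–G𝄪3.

doubly augmented third

Counting letters E–F–G gives a third.
Eb→G## = 6 semitones, 2 wider than the major third (4), so doubly augmented.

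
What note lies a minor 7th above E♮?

A seventh above E lands on the letter D.
A minor seventh spans 10 semitones, so E moves to pitch class 2. On the letter D that is D.

D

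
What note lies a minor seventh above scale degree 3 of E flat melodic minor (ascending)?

Fb

Scale degree 3 of Eb melodic minor (ascending) is Gb.
A minor seventh (10 semitones) above Gb lands on the letter F, giving Fb.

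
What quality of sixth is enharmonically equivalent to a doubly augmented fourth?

diminished

A doubly augmented fourth spans 7 semitones.
A sixth spanning 7 semitones is diminished (the major sixth is 9).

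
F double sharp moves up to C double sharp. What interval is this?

The letter names run F→C, a span of 4 letter steps, so the interval is some kind of fifth.
F## to C## is 7 semitones. A perfect fifth is 7, so 7 makes it perfect.

perfect fifth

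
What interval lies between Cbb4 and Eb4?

augmented third

The letter names run C→E, a span of 2 letter steps, so the interval is some kind of third.
Cbb to Eb is 5 semitones. A major third is 4, so 5 makes it augmented.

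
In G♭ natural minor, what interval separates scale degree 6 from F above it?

augmented second

Scale degree 6 of Gb natural minor is Ebb.
Ebb up to F: letters E→F make it a second; 3 semitones makes it augmented.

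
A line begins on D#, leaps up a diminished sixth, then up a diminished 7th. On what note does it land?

Abb

A diminished sixth up from D# is Bb (letter B, 7 semitones up).
A diminished seventh up from Bb is Abb (letter A, 9 semitones up).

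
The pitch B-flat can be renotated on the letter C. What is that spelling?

Plain C sits 2 semitones above Bb, so on the letter C the same pitch needs a double flat: Cbb.

Cbb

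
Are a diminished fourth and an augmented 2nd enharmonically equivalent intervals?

No

A diminished fourth spans 4 semitones; an augmented second spans 3.
The spans differ, so they are not enharmonic equivalents.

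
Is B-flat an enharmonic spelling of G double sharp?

Two spellings are enharmonically equivalent only if they share a pitch class.
Here Bb → 10, G## → 9; 9 ≠ 10, so they are not.

No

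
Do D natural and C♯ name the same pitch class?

No

D is pitch class 2; C# is pitch class 1.
The pitch classes differ (2 vs. 1), so they are not enharmonic equivalents.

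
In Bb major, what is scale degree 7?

Degree 7 takes the letter 6 steps above B, which is A.
In major, degree 7 sits 11 semitones above the tonic. Bb + 11 semitones is pitch class 9, spelled on A as A.

A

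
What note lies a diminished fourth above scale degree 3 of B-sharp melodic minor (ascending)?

G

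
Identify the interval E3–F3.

minor second

Counting letters E–F gives a second.
E→F = 1 semitone, 1 narrower than the major second (2), so minor.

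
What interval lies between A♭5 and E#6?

Counting letters A–B–C–D–E gives a fifth.
Ab→E# = 9 semitones, 2 wider than the perfect fifth (7), so doubly augmented.

doubly augmented fifth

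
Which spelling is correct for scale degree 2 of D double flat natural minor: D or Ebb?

Ebb

Each scale degree takes a distinct letter name. Degree 2 of a scale on D must use the letter E.
Ebb and D are enharmonically the same pitch, but only Ebb uses the letter E, so it is the correct spelling here.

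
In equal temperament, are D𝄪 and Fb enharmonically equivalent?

Yes

D## = pitch class 4 and Fb = pitch class 4 — the same pitch class, so they are enharmonic equivalents.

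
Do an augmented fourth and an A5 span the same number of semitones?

No

An augmented fourth spans 6 semitones; an augmented fifth spans 8.
The spans differ, so they are not enharmonic equivalents.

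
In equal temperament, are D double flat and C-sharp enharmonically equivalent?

No

Dbb is pitch class 0; C# is pitch class 1.
The pitch classes differ (0 vs. 1), so they are not enharmonic equivalents.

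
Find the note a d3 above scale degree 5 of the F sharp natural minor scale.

Eb

Scale degree 5 of F# natural minor is C#.
A diminished third (2 semitones) above C# lands on the letter E, giving Eb.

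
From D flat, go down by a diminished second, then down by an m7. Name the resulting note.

A diminished second down from Db is C# (letter C, 0 semitones down).
A minor seventh down from C# is D# (letter D, 10 semitones down).

D#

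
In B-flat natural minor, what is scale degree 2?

C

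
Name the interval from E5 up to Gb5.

Counting letters E–F–G gives a third.
E→Gb = 2 semitones, 2 narrower than the major third (4), so diminished.

diminished third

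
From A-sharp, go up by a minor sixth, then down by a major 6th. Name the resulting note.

A minor sixth up from A# is F# (letter F, 8 semitones up).
A major sixth down from F# is A (letter A, 9 semitones down).

A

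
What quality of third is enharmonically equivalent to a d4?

A diminished fourth spans 4 semitones.
A third spanning 4 semitones is major (the major third is 4).

major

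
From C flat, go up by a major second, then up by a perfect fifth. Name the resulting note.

Ab

A major second up from Cb is Db (letter D, 2 semitones up).
A perfect fifth up from Db is Ab (letter A, 7 semitones up).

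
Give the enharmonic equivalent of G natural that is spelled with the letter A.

Abb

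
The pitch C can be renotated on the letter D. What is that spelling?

Plain D sits 2 semitones above C, so on the letter D the same pitch needs a double flat: Dbb.

Dbb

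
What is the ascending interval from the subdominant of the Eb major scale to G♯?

augmented seventh

The subdominant of Eb major is Ab.
Ab up to G#: letters A→G make it a seventh; 12 semitones makes it augmented.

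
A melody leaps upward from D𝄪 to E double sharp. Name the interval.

major second

Counting letters D–E gives a second.
D##→E## = 2 semitones, exactly the major second.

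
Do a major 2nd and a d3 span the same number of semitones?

Yes

A major second spans 2 semitones; a diminished third spans 2.
They are enharmonically equivalent.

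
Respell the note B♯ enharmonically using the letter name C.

B# is pitch class 0. The letter C alone is pitch class 0.
Pitch class 0 on C needs no accidental: C.

C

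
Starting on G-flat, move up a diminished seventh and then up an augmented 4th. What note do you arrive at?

Bbb

A diminished seventh up from Gb is Fbb (letter F, 9 semitones up).
An augmented fourth up from Fbb is Bbb (letter B, 6 semitones up).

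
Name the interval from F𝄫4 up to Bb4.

The letter names run F→B, a span of 3 letter steps, so the interval is some kind of fourth.
Fbb to Bb is 7 semitones. A perfect fourth is 5, so 7 makes it doubly augmented.

doubly augmented fourth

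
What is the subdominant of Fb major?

Bbb

Degree 4 takes the letter 3 steps above F, which is B.
In major, degree 4 sits 5 semitones above the tonic. Fb + 5 semitones is pitch class 9, spelled on B as Bbb.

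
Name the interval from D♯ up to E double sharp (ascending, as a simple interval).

augmented second

The letter names run D→E, a span of 1 letter step, so the interval is some kind of second.
D# to E## is 3 semitones. A major second is 2, so 3 makes it augmented.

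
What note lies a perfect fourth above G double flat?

Cbb

A fourth above G lands on the letter C.
A perfect fourth spans 5 semitones, so Gbb moves to pitch class 10. On the letter C that is Cbb.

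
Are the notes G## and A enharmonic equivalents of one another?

Yes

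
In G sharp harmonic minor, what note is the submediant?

E

The G# harmonic minor scale runs G# A# B C# D# E F##.
Degree 6 is E.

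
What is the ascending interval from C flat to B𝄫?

minor seventh

The letter names run C→B, a span of 6 letter steps, so the interval is some kind of seventh.
Cb to Bbb is 10 semitones. A major seventh is 11, so 10 makes it minor.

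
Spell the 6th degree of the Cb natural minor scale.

Abb

The Cb natural minor scale runs Cb Db Ebb Fb Gb Abb Bbb.
Degree 6 is Abb.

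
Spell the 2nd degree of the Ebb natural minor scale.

The Ebb natural minor scale runs Ebb Fb Gbb Abb Bbb Cbb Dbb.
Degree 2 is Fb.

Fb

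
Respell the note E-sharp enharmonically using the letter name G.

Gbb

E# is pitch class 5. The letter G alone is pitch class 7.
To reach pitch class 5 from G requires an offset of -2 semitones, i.e. double flat: Gbb.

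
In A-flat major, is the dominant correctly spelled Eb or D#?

Each scale degree takes a distinct letter name. Degree 5 of a scale on A must use the letter E.
Eb and D# are enharmonically the same pitch, but only Eb uses the letter E, so it is the correct spelling here.

Eb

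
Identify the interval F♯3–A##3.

augmented third

The letter names run F→A, a span of 2 letter steps, so the interval is some kind of third.
F# to A## is 5 semitones. A major third is 4, so 5 makes it augmented.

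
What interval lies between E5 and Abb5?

doubly diminished fourth

Counting letters E–F–G–A gives a fourth.
E→Abb = 3 semitones, 2 narrower than the perfect fourth (5), so doubly diminished.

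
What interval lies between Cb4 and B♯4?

doubly augmented seventh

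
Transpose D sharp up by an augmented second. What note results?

E##

D up a major second is E, so the target letter is E.
From D#, an augmented second is 3 semitones up: E##.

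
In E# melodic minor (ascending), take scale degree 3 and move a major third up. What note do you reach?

Scale degree 3 of E# melodic minor (ascending) is G#.
A major third (4 semitones) above G# lands on the letter B, giving B#.

B#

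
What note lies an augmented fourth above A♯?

A fourth above A lands on the letter D.
An augmented fourth spans 6 semitones, so A# moves to pitch class 4. On the letter D that is D##.

D##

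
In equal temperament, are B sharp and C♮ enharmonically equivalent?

Yes

B# is pitch class 0; C is pitch class 0.
All spellings map to pitch class 0, so they are enharmonically equivalent.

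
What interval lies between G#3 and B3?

minor third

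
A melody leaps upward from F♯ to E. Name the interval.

minor seventh

The letter names run F→E, a span of 6 letter steps, so the interval is some kind of seventh.
F# to E is 10 semitones. A major seventh is 11, so 10 makes it minor.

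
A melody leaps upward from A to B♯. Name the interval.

augmented second

Counting letters A–B gives a second.
A→B# = 3 semitones, 1 wider than the major second (2), so augmented.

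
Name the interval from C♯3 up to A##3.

augmented sixth

Counting letters C–D–E–F–G–A gives a sixth.
C#→A## = 10 semitones, 1 wider than the major sixth (9), so augmented.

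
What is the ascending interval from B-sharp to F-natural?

Counting letters B–C–D–E–F gives a fifth.
B#→F = 5 semitones, 2 narrower than the perfect fifth (7), so doubly diminished.

doubly diminished fifth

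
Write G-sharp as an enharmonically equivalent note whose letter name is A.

Ab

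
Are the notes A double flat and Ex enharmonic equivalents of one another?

No

Two spellings are enharmonically equivalent only if they share a pitch class.
Here Abb → 7, E## → 6; 6 ≠ 7, so they are not.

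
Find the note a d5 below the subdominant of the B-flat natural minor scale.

The subdominant of Bb natural minor is Eb.
A diminished fifth (6 semitones) below Eb lands on the letter A, giving A.

A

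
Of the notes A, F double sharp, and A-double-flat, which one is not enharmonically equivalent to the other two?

A

In 12-tone equal temperament, enharmonic equivalents share a pitch class. A is pitch class 9; F## is pitch class 7; Abb is pitch class 7.
F## and Abb share pitch class 7, while A is pitch class 9.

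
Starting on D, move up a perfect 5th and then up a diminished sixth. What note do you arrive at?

Fb

A perfect fifth up from D is A (letter A, 7 semitones up).
A diminished sixth up from A is Fb (letter F, 7 semitones up).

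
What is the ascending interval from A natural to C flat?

Counting letters A–B–C gives a third.
A→Cb = 2 semitones, 2 narrower than the major third (4), so diminished.

diminished third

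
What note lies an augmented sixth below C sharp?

Eb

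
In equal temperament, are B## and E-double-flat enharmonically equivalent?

No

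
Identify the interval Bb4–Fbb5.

Counting letters B–C–D–E–F gives a fifth.
Bb→Fbb = 5 semitones, 2 narrower than the perfect fifth (7), so doubly diminished.

doubly diminished fifth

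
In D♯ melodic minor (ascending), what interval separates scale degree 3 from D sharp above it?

major sixth

Scale degree 3 of D# melodic minor (ascending) is F#.
F# up to D#: letters F→D make it a sixth; 9 semitones makes it major.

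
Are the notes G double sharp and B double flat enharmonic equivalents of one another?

G## is pitch class 9; Bbb is pitch class 9.
All spellings map to pitch class 9, so they are enharmonically equivalent.

Yes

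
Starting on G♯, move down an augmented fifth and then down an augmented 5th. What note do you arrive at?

Fb

An augmented fifth down from G# is C (letter C, 8 semitones down).
An augmented fifth down from C is Fb (letter F, 8 semitones down).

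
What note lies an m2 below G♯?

G down a major second is F, so the target letter is F.
From G#, a minor second is 1 semitone down: F##.

F##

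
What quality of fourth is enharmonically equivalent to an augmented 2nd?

doubly diminished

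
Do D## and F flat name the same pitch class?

D## = pitch class 4 and Fb = pitch class 4 — the same pitch class, so they are enharmonic equivalents.

Yes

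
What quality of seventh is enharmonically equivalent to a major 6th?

diminished

A major sixth spans 9 semitones.
A seventh spanning 9 semitones is diminished (the major seventh is 11).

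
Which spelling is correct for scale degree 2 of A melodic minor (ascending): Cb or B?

B

Each scale degree takes a distinct letter name. Degree 2 of a scale on A must use the letter B.
B and Cb are enharmonically the same pitch, but only B uses the letter B, so it is the correct spelling here.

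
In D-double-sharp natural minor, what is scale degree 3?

F##

Degree 3 takes the letter 2 steps above D, which is F.
In natural minor, degree 3 sits 3 semitones above the tonic. D## + 3 semitones is pitch class 7, spelled on F as F##.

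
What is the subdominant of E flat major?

Ab

The Eb major scale runs Eb F G Ab Bb C D.
Degree 4 is Ab.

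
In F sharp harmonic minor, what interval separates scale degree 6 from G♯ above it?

Scale degree 6 of F# harmonic minor is D.
D up to G#: letters D→G make it a fourth; 6 semitones makes it augmented.

augmented fourth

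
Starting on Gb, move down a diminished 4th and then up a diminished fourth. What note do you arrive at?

Gb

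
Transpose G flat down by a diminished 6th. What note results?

G down a major sixth is Bb, so the target letter is B.
From Gb, a diminished sixth is 7 semitones down: B.

B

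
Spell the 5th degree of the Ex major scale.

B##

Degree 5 takes the letter 4 steps above E, which is B.
In major, degree 5 sits 7 semitones above the tonic. E## + 7 semitones is pitch class 1, spelled on B as B##.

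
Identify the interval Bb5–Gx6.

Counting letters B–C–D–E–F–G gives a sixth.
Bb→G## = 11 semitones, 2 wider than the major sixth (9), so doubly augmented.

doubly augmented sixth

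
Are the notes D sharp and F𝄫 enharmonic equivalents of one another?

Yes

D# = pitch class 3 and Fbb = pitch class 3 — the same pitch class, so they are enharmonic equivalents.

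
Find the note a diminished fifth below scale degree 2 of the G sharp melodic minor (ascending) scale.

Scale degree 2 of G# melodic minor (ascending) is A#.
A diminished fifth (6 semitones) below A# lands on the letter D, giving D##.

D##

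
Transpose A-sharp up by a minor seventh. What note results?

G#

A seventh above A lands on the letter G.
A minor seventh spans 10 semitones, so A# moves to pitch class 8. On the letter G that is G#.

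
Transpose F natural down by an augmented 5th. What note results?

A fifth below F lands on the letter B.
An augmented fifth spans 8 semitones, so F moves to pitch class 9. On the letter B that is Bbb.

Bbb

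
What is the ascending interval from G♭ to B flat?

major third

Counting letters G–A–B gives a third.
Gb→Bb = 4 semitones, exactly the major third.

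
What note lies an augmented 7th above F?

A seventh above F lands on the letter E.
An augmented seventh spans 12 semitones, so F moves to pitch class 5. On the letter E that is E#.

E#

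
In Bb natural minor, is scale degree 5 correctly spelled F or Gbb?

F

Each scale degree takes a distinct letter name. Degree 5 of a scale on B must use the letter F.
F and Gbb are enharmonically the same pitch, but only F uses the letter F, so it is the correct spelling here.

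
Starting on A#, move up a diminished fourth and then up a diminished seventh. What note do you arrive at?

A diminished fourth up from A# is D (letter D, 4 semitones up).
A diminished seventh up from D is Cb (letter C, 9 semitones up).

Cb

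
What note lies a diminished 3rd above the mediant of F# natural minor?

Cb

The mediant of F# natural minor is A.
A diminished third (2 semitones) above A lands on the letter C, giving Cb.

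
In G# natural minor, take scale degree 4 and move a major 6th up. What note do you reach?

A#

Scale degree 4 of G# natural minor is C#.
A major sixth (9 semitones) above C# lands on the letter A, giving A#.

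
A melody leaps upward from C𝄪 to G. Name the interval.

doubly diminished fifth

Counting letters C–D–E–F–G gives a fifth.
C##→G = 5 semitones, 2 narrower than the perfect fifth (7), so doubly diminished.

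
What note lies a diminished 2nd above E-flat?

E up a major second is F#, so the target letter is F.
From Eb, a diminished second is 0 semitones up: Fbb.

Fbb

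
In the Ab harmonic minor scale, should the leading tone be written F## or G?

Each scale degree takes a distinct letter name. Degree 7 of a scale on A must use the letter G.
G and F## are enharmonically the same pitch, but only G uses the letter G, so it is the correct spelling here.

G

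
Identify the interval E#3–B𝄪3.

augmented fifth

Counting letters E–F–G–A–B gives a fifth.
E#→B## = 8 semitones, 1 wider than the perfect fifth (7), so augmented.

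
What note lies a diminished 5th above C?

Gb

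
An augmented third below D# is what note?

Bb

A third below D lands on the letter B.
An augmented third spans 5 semitones, so D# moves to pitch class 10. On the letter B that is Bb.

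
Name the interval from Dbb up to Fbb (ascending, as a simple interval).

minor third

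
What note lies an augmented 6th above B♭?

A sixth above B lands on the letter G.
An augmented sixth spans 10 semitones, so Bb moves to pitch class 8. On the letter G that is G#.

G#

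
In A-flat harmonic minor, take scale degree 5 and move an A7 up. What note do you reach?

Scale degree 5 of Ab harmonic minor is Eb.
An augmented seventh (12 semitones) above Eb lands on the letter D, giving D#.

D#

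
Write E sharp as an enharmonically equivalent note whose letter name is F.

F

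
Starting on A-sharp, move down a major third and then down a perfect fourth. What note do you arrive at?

A major third down from A# is F# (letter F, 4 semitones down).
A perfect fourth down from F# is C# (letter C, 5 semitones down).

C#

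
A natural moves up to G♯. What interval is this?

major seventh

Counting letters A–B–C–D–E–F–G gives a seventh.
A→G# = 11 semitones, exactly the major seventh.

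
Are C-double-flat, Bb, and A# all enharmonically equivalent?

Cbb = pitch class 10 and Bb = pitch class 10 and A# = pitch class 10 — the same pitch class, so they are enharmonic equivalents.

Yes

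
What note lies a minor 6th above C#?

C up a major sixth is A, so the target letter is A.
From C#, a minor sixth is 8 semitones up: A.

A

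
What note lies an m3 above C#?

C up a major third is E, so the target letter is E.
From C#, a minor third is 3 semitones up: E.

E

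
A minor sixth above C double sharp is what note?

A sixth above C lands on the letter A.
A minor sixth spans 8 semitones, so C## moves to pitch class 10. On the letter A that is A#.

A#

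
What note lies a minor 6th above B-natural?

B up a major sixth is G#, so the target letter is G.
From B, a minor sixth is 8 semitones up: G.

G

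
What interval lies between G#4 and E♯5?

Counting letters G–A–B–C–D–E gives a sixth.
G#→E# = 9 semitones, exactly the major sixth.

major sixth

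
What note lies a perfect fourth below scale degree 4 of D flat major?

Scale degree 4 of Db major is Gb.
A perfect fourth (5 semitones) below Gb lands on the letter D, giving Db.

Db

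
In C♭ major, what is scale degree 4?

Fb

Degree 4 takes the letter 3 steps above C, which is F.
In major, degree 4 sits 5 semitones above the tonic. Cb + 5 semitones is pitch class 4, spelled on F as Fb.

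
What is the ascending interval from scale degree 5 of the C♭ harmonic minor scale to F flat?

minor seventh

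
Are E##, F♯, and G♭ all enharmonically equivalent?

E## is pitch class 6; F# is pitch class 6; Gb is pitch class 6.
All spellings map to pitch class 6, so they are enharmonically equivalent.

Yes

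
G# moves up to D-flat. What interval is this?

doubly diminished fifth

The letter names run G→D, a span of 4 letter steps, so the interval is some kind of fifth.
G# to Db is 5 semitones. A perfect fifth is 7, so 5 makes it doubly diminished.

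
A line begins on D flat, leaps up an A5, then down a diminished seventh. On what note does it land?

An augmented fifth up from Db is A (letter A, 8 semitones up).
A diminished seventh down from A is B# (letter B, 9 semitones down).

B#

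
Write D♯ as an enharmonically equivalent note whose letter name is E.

Eb

Plain E sits 1 semitone above D#, so on the letter E the same pitch needs a flat: Eb.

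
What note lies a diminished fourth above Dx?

G#

A fourth above D lands on the letter G.
A diminished fourth spans 4 semitones, so D## moves to pitch class 8. On the letter G that is G#.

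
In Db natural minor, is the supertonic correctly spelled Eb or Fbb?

Each scale degree takes a distinct letter name. Degree 2 of a scale on D must use the letter E.
Eb and Fbb are enharmonically the same pitch, but only Eb uses the letter E, so it is the correct spelling here.

Eb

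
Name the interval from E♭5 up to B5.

augmented fifth

Counting letters E–F–G–A–B gives a fifth.
Eb→B = 8 semitones, 1 wider than the perfect fifth (7), so augmented.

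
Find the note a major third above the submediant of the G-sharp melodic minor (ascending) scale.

The submediant of G# melodic minor (ascending) is E#.
A major third (4 semitones) above E# lands on the letter G, giving G##.

G##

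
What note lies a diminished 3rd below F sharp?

D##

A third below F lands on the letter D.
A diminished third spans 2 semitones, so F# moves to pitch class 4. On the letter D that is D##.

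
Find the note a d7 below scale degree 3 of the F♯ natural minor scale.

B#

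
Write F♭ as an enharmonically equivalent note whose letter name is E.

Plain E sits at the same pitch as Fb, so on the letter E the same pitch needs a natural: E.

E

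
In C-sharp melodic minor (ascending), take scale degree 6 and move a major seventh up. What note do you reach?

G##

Scale degree 6 of C# melodic minor (ascending) is A#.
A major seventh (11 semitones) above A# lands on the letter G, giving G##.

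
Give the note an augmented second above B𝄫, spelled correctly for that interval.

C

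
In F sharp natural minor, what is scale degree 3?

A

Degree 3 takes the letter 2 steps above F, which is A.
In natural minor, degree 3 sits 3 semitones above the tonic. F# + 3 semitones is pitch class 9, spelled on A as A.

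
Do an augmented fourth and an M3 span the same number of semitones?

An augmented fourth spans 6 semitones; a major third spans 4.
The spans differ, so they are not enharmonic equivalents.

No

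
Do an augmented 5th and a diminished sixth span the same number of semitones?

An augmented fifth spans 8 semitones; a diminished sixth spans 7.
The spans differ, so they are not enharmonic equivalents.

No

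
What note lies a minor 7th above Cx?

B#

C up a major seventh is B, so the target letter is B.
From C##, a minor seventh is 10 semitones up: B#.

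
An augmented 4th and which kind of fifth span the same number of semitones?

diminished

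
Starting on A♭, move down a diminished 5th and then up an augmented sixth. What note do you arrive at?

B#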